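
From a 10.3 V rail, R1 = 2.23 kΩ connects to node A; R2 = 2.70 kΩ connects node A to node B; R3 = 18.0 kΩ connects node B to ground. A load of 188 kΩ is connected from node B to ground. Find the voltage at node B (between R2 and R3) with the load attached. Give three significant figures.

V ≈ 7.92 V

At node B, R3 is in parallel with the load: R3‖R_L = 16.43 kΩ.
Below node A the resistance is R2 + (R3‖R_L) = 19.13 kΩ, so V_A = 10.3 × 19.13/21.36 = 9.225 V.
Then V_B = V_A × (R3‖R_L)/(R2 + R3‖R_L) = 9.225 × 16.43/19.13 = 7.92 V.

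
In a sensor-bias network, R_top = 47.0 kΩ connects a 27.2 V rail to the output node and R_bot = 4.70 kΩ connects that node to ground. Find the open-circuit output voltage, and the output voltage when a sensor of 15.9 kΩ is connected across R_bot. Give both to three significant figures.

Open-circuit: V = 27.2 × 4.70/(47.0 + 4.70) = 2.47 V.
With the load, R_bot becomes R_bot‖R_L = 3.628 kΩ, so V = 27.2 × 3.628/50.63 = 1.95 V.

Unloaded: 2.47 V; loaded: 1.95 V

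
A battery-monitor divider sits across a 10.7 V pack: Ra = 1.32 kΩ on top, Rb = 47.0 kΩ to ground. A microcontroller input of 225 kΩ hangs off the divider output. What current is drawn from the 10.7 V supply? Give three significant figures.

I ≈ 0.266 mA

Rb‖R_L = 38.88 kΩ, so the source sees Ra + Rb‖R_L = 40.20 kΩ.
I = 10.7 V / 40.20 kΩ = 0.266 mA.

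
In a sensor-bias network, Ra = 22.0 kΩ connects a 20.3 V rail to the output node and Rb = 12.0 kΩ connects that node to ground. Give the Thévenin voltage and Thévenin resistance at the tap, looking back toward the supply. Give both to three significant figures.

V_th = 7.16 V, R_th = 7.76 kΩ

V_th is the open-circuit tap voltage: 20.3 × 12.0/(22.0 + 12.0) = 7.16 V.
With the supply zeroed, Ra and Rb appear in parallel from the tap: R_th = Ra‖Rb = (22.0 × 12.0)/34.00 = 7.76 kΩ.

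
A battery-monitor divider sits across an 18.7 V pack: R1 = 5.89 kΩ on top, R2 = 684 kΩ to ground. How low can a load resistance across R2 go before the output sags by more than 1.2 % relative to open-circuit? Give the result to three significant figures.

R_L(min) ≈ 481 kΩ

Output resistance R_th = R1‖R2 = (5.89 × 684)/689.9 = 5.840 kΩ.
The fractional drop is R_th/(R_th + R_L); requiring this ≤ 0.0120 gives R_L ≥ R_th(1/0.0120 − 1) = 5.840 × 82.33 = 481 kΩ.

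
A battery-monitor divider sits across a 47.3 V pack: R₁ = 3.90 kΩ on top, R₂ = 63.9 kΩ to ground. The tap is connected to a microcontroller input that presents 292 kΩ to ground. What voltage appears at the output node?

The load sits in parallel with R₂: R₂‖R_L = (63.9 × 292) / (63.9 + 292) = 52.43 kΩ.
V_out = 47.3 × 52.43 / (3.90 + 52.43) = 47.3 × 52.43/56.33 = 44.0 V.
(Unloaded it would have been 44.6 V.)

V_out ≈ 44.0 V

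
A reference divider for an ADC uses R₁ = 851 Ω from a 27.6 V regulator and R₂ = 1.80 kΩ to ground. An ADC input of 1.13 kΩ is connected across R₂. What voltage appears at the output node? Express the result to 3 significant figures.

V_out ≈ 12.4 V

The load sits in parallel with R₂: R₂‖R_L = (1800 × 1130) / (1800 + 1130) = 694.2 Ω.
V_out = 27.6 × 694.2 / (851 + 694.2) = 27.6 × 694.2/1545 = 12.4 V.
(Unloaded it would have been 18.7 V.)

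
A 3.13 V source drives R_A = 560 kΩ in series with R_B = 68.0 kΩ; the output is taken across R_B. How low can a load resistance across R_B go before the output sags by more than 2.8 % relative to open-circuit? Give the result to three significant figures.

R_L(min) ≈ 2.10 MΩ

Output resistance R_th = R_A‖R_B = (560 × 68.0)/628.0 = 60.64 kΩ.
The fractional drop is R_th/(R_th + R_L); requiring this ≤ 0.0280 gives R_L ≥ R_th(1/0.0280 − 1) = 60.64 × 34.71 = 2.10 MΩ.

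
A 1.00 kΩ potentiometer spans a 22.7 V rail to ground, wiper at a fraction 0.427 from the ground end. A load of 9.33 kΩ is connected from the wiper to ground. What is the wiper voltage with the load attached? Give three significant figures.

V ≈ 9.45 V

The wiper splits the pot into (1−α)R = 573.0 Ω above and αR = 427.0 Ω below.
Lower section ‖ load = 408.3 Ω.
V_wiper = 22.7 × 408.3/(573.0 + 408.3) = 9.45 V.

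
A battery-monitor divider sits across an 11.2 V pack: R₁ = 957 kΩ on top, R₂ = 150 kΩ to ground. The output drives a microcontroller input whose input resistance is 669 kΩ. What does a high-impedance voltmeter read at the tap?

V_out ≈ 1.27 V

The load sits in parallel with R₂: R₂‖R_L = (150 × 669) / (150 + 669) = 122.5 kΩ.
V_out = 11.2 × 122.5 / (957 + 122.5) = 11.2 × 122.5/1080 = 1.27 V.
(Unloaded it would have been 1.52 V.)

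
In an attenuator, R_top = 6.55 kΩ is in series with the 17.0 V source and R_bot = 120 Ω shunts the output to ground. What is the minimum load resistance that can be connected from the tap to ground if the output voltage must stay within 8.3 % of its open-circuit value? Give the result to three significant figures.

Output resistance R_th = R_top‖R_bot = (6550 × 120)/6670 = 117.8 Ω.
The fractional drop is R_th/(R_th + R_L); requiring this ≤ 0.0830 gives R_L ≥ R_th(1/0.0830 − 1) = 117.8 × 11.05 = 1.30 kΩ.

R_L(min) ≈ 1.30 kΩ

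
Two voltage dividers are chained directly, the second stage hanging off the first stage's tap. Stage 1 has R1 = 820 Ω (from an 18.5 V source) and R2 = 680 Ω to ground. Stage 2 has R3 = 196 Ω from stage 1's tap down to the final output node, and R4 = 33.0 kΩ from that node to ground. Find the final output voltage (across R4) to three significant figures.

V_out ≈ 8.24 V

Stage 2 presents R3+R4 = 33200 Ω as a load on stage 1's tap.
Stage 1's lower leg becomes R2‖(R3+R4) = 666.4 Ω, so V_mid = 18.5 × 666.4/1486 = 8.294 V.
Stage 2 is itself unloaded: V_out = V_mid × R4/(R3+R4) = 8.294 × 33000/33200 = 8.24 V.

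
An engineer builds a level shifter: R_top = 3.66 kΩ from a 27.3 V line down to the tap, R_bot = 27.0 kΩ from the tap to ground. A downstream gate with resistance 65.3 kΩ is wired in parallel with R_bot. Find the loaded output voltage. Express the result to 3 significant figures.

The load sits in parallel with R_bot: R_bot‖R_L = (27.0 × 65.3) / (27.0 + 65.3) = 19.10 kΩ.
V_out = 27.3 × 19.10 / (3.66 + 19.10) = 27.3 × 19.10/22.76 = 22.9 V.

V_out ≈ 22.9 V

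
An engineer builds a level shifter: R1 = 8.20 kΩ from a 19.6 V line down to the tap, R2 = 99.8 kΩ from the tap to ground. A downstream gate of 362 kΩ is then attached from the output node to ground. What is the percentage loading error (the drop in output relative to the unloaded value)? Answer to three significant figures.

2.05 %

The divider's output (Thévenin) resistance is R1‖R2 = 7.577 kΩ.
Fractional drop under load = R_th/(R_th + R_L) = 7.577 / (7.577 + 362) = 0.02050.
So the output falls by 2.05 %.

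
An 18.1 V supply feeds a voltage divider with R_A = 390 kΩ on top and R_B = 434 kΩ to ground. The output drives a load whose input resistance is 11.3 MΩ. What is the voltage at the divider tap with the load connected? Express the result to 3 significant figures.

The load sits in parallel with R_B: R_B‖R_L = (434 × 11300) / (434 + 11300) = 417.9 kΩ.
V_out = 18.1 × 417.9 / (390 + 417.9) = 18.1 × 417.9/807.9 = 9.36 V.
(Unloaded it would have been 9.53 V.)

V_out ≈ 9.36 V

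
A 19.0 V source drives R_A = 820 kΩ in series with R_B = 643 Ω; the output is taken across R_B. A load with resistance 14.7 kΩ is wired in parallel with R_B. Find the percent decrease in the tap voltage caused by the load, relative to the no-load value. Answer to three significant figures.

4.19 %

The divider's output (Thévenin) resistance is R_A‖R_B = 642.5 Ω.
Fractional drop under load = R_th/(R_th + R_L) = 642.5 / (642.5 + 14700) = 0.04188.
So the output falls by 4.19 %.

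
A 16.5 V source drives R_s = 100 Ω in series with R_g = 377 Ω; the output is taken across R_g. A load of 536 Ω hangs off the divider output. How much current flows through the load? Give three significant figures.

I_L ≈ 21.2 mA

R_g‖R_L = 221.3 Ω; V_out = 16.5 × 221.3/321.3 = 11.37 V.
I_L = V_out / R_L = 11.37 / 536 Ω = 21.2 mA.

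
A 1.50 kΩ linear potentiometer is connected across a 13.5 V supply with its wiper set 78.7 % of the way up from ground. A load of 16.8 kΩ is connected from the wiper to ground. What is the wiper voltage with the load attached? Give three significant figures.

The wiper splits the pot into (1−α)R = 319.5 Ω above and αR = 1180 Ω below.
Lower section ‖ load = 1103 Ω.
V_wiper = 13.5 × 1103/(319.5 + 1103) = 10.5 V.

V ≈ 10.5 V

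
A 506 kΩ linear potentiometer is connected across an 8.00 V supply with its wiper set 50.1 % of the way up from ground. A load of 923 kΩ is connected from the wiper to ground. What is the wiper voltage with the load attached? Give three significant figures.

V ≈ 3.52 V

The wiper splits the pot into (1−α)R = 252.5 kΩ above and αR = 253.5 kΩ below.
Lower section ‖ load = 198.9 kΩ.
V_wiper = 8.00 × 198.9/(252.5 + 198.9) = 3.52 V.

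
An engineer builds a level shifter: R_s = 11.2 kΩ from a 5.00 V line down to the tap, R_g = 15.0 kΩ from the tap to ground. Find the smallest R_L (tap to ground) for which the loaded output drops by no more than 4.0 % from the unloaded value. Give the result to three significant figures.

Output resistance R_th = R_s‖R_g = (11.2 × 15.0)/26.20 = 6.412 kΩ.
The fractional drop is R_th/(R_th + R_L); requiring this ≤ 0.0400 gives R_L ≥ R_th(1/0.0400 − 1) = 6.412 × 24.00 = 154 kΩ.

R_L(min) ≈ 154 kΩ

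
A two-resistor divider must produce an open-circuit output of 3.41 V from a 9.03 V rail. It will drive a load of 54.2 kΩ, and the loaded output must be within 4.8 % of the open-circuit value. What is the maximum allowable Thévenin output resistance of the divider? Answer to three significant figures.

Loading drop = R_th/(R_th + R_L) ≤ 0.0480, so R_th ≤ R_L · ε/(1−ε) = 54.2 kΩ × 0.0480/0.9520 = 2.73 kΩ.
(Any R1, R2 with R2/(R1+R2) = 0.378 and R1‖R2 ≤ 2.73 kΩ will meet the spec.)

R_th ≤ 2.73 kΩ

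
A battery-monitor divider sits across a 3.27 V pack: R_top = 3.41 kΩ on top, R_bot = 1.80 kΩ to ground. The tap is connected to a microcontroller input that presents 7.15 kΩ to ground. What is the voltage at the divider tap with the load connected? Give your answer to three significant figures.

The load sits in parallel with R_bot: R_bot‖R_L = (1.80 × 7.15) / (1.80 + 7.15) = 1.438 kΩ.
V_out = 3.27 × 1.438 / (3.41 + 1.438) = 3.27 × 1.438/4.848 = 0.970 V.
(Unloaded it would have been 1.13 V.)

V_out ≈ 0.970 V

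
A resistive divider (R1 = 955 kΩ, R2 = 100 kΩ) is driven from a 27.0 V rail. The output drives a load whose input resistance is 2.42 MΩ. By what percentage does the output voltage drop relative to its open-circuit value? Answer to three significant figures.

The divider's output (Thévenin) resistance is R1‖R2 = 90.52 kΩ.
Fractional drop under load = R_th/(R_th + R_L) = 90.52 / (90.52 + 2420) = 0.03606.
So the output falls by 3.61 %.

3.61 %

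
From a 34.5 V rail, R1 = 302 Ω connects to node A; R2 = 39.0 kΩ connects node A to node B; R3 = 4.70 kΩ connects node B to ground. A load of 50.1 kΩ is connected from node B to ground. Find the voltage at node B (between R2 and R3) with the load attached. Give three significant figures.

At node B, R3 is in parallel with the load: R3‖R_L = 4297 Ω.
Below node A the resistance is R2 + (R3‖R_L) = 43300 Ω, so V_A = 34.5 × 43300/43600 = 34.26 V.
Then V_B = V_A × (R3‖R_L)/(R2 + R3‖R_L) = 34.26 × 4297/43300 = 3.40 V.

V ≈ 3.40 V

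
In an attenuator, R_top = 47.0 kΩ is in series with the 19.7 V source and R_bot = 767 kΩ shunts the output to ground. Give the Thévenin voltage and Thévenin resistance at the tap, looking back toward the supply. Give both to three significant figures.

V_th = 18.6 V, R_th = 44.3 kΩ

V_th is the open-circuit tap voltage: 19.7 × 767/(47.0 + 767) = 18.6 V.
With the supply zeroed, R_top and R_bot appear in parallel from the tap: R_th = R_top‖R_bot = (47.0 × 767)/814.0 = 44.3 kΩ.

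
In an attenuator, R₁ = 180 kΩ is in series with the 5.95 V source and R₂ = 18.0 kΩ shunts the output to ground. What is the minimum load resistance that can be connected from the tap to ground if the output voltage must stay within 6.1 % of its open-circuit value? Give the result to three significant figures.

R_L(min) ≈ 252 kΩ

Output resistance R_th = R₁‖R₂ = (180 × 18.0)/198.0 = 16.36 kΩ.
The fractional drop is R_th/(R_th + R_L); requiring this ≤ 0.0610 gives R_L ≥ R_th(1/0.0610 − 1) = 16.36 × 15.39 = 252 kΩ.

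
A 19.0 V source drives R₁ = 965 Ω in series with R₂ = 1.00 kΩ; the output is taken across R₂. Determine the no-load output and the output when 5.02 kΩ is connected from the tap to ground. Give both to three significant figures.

Unloaded: 9.67 V; loaded: 8.81 V

Open-circuit: V = 19.0 × 1000/(965 + 1000) = 9.67 V.
With the load, R₂ becomes R₂‖R_L = 833.9 Ω, so V = 19.0 × 833.9/1799 = 8.81 V.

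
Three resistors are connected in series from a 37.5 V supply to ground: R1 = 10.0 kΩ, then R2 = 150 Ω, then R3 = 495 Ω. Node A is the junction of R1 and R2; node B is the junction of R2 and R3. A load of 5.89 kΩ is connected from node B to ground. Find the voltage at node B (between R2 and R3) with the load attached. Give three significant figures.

V ≈ 1.61 V

At node B, R3 is in parallel with the load: R3‖R_L = 456.6 Ω.
Below node A the resistance is R2 + (R3‖R_L) = 606.6 Ω, so V_A = 37.5 × 606.6/10610 = 2.145 V.
Then V_B = V_A × (R3‖R_L)/(R2 + R3‖R_L) = 2.145 × 456.6/606.6 = 1.61 V.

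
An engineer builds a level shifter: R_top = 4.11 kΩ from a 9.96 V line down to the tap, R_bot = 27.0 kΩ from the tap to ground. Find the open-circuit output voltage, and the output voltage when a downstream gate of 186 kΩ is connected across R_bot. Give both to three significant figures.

Open-circuit: V = 9.96 × 27.0/(4.11 + 27.0) = 8.64 V.
With the load, R_bot becomes R_bot‖R_L = 23.58 kΩ, so V = 9.96 × 23.58/27.69 = 8.48 V.

Unloaded: 8.64 V; loaded: 8.48 V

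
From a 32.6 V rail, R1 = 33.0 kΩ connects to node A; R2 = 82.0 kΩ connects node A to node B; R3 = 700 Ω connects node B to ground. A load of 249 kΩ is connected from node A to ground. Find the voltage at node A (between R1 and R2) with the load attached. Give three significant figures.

Below node A the series string R2+R3 = 82700 Ω sits in parallel with the 249000 Ω load: 62080 Ω.
V_A = 32.6 × 62080/(33000 + 62080) = 21.3 V.

V ≈ 21.3 V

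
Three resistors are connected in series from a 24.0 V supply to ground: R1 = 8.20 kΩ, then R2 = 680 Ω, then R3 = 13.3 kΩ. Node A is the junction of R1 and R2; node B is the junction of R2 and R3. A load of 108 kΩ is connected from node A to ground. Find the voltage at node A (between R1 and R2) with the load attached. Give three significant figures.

Below node A the series string R2+R3 = 13980 Ω sits in parallel with the 108000 Ω load: 12380 Ω.
V_A = 24.0 × 12380/(8200 + 12380) = 14.4 V.

V ≈ 14.4 V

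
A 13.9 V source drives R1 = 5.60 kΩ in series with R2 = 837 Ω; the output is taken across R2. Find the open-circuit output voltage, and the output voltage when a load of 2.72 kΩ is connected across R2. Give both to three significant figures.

Unloaded: 1.81 V; loaded: 1.43 V

Open-circuit: V = 13.9 × 837/(5600 + 837) = 1.81 V.
With the load, R2 becomes R2‖R_L = 640.0 Ω, so V = 13.9 × 640.0/6240 = 1.43 V.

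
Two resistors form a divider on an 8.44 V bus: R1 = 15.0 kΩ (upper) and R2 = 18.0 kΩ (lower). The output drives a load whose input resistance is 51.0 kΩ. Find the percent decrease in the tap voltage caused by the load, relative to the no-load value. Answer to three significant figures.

The divider's output (Thévenin) resistance is R1‖R2 = 8.182 kΩ.
Fractional drop under load = R_th/(R_th + R_L) = 8.182 / (8.182 + 51.0) = 0.1382.
So the output falls by 13.8 %.

13.8 %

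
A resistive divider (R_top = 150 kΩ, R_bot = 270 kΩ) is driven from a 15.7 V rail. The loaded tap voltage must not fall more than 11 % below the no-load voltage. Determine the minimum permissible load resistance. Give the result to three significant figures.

Output resistance R_th = R_top‖R_bot = (150 × 270)/420.0 = 96.43 kΩ.
The fractional drop is R_th/(R_th + R_L); requiring this ≤ 0.110 gives R_L ≥ R_th(1/0.110 − 1) = 96.43 × 8.091 = 780 kΩ.

R_L(min) ≈ 780 kΩ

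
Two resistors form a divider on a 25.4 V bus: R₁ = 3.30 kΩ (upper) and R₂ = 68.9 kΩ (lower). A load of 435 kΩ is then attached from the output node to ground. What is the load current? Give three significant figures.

I_L ≈ 0.0553 mA

R₂‖R_L = 59.48 kΩ; V_out = 25.4 × 59.48/62.78 = 24.06 V.
I_L = V_out / R_L = 24.06 / 435 kΩ = 0.0553 mA.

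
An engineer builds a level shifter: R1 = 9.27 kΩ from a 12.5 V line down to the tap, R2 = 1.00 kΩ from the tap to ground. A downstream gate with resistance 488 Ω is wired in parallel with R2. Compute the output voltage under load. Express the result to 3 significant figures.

V_out ≈ 0.427 V

The load sits in parallel with R2: R2‖R_L = (1000 × 488) / (1000 + 488) = 328.0 Ω.
V_out = 12.5 × 328.0 / (9270 + 328.0) = 12.5 × 328.0/9598 = 0.427 V.
(Unloaded it would have been 1.22 V.)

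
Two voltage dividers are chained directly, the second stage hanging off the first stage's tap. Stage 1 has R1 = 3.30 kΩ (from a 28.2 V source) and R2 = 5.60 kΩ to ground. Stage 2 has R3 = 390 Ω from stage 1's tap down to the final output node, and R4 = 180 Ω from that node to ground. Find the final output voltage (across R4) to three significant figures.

V_out ≈ 1.21 V

Stage 2 presents R3+R4 = 570.0 Ω as a load on stage 1's tap.
Stage 1's lower leg becomes R2‖(R3+R4) = 517.3 Ω, so V_mid = 28.2 × 517.3/3817 = 3.822 V.
Stage 2 is itself unloaded: V_out = V_mid × R4/(R3+R4) = 3.822 × 180/570.0 = 1.21 V.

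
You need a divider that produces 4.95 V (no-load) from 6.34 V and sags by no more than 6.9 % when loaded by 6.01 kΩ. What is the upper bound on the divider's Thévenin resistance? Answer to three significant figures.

R_th ≤ 445 Ω

Loading drop = R_th/(R_th + R_L) ≤ 0.0690, so R_th ≤ R_L · ε/(1−ε) = 6.01 kΩ × 0.0690/0.9310 = 445 Ω.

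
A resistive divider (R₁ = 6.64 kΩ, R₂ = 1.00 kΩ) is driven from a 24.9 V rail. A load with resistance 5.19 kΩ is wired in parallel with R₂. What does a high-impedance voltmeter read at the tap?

The load sits in parallel with R₂: R₂‖R_L = (1.00 × 5.19) / (1.00 + 5.19) = 0.8384 kΩ.
V_out = 24.9 × 0.8384 / (6.64 + 0.8384) = 24.9 × 0.8384/7.478 = 2.79 V.

V_out ≈ 2.79 V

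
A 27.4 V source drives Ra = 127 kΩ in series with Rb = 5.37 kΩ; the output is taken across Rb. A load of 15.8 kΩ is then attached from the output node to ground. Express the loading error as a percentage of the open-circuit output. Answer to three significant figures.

24.6 %

Unloaded V = 27.4 × 5.37/132.4 = 1.112 V.
Loaded: Rb‖R_L = 4.008 kΩ, giving V = 27.4 × 4.008/131.0 = 0.8382 V.
Drop = (1.112 − 0.8382) / 1.112 = 24.6 %.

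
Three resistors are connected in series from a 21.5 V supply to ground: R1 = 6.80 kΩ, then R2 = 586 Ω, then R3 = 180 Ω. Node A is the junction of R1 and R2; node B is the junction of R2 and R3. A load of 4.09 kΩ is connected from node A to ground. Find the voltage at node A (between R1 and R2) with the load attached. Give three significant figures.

Below node A the series string R2+R3 = 766.0 Ω sits in parallel with the 4090 Ω load: 645.2 Ω.
V_A = 21.5 × 645.2/(6800 + 645.2) = 1.86 V.

V ≈ 1.86 V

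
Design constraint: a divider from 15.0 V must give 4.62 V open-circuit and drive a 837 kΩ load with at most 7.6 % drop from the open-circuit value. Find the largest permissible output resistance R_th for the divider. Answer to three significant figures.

R_th ≤ 68.8 kΩ

Loading drop = R_th/(R_th + R_L) ≤ 0.0760, so R_th ≤ R_L · ε/(1−ε) = 837 kΩ × 0.0760/0.9240 = 68.8 kΩ.
(Any R1, R2 with R2/(R1+R2) = 0.308 and R1‖R2 ≤ 68.8 kΩ will meet the spec.)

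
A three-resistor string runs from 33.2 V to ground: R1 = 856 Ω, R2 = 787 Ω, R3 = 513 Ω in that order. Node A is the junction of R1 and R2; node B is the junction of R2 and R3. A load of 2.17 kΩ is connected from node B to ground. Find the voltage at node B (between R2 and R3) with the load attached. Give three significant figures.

V ≈ 6.69 V

At node B, R3 is in parallel with the load: R3‖R_L = 414.9 Ω.
Below node A the resistance is R2 + (R3‖R_L) = 1202 Ω, so V_A = 33.2 × 1202/2058 = 19.39 V.
Then V_B = V_A × (R3‖R_L)/(R2 + R3‖R_L) = 19.39 × 414.9/1202 = 6.69 V.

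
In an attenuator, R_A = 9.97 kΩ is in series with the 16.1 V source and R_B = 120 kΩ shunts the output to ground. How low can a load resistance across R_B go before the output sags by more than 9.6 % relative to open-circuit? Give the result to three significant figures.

Output resistance R_th = R_A‖R_B = (9.97 × 120)/130.0 = 9.205 kΩ.
The fractional drop is R_th/(R_th + R_L); requiring this ≤ 0.0960 gives R_L ≥ R_th(1/0.0960 − 1) = 9.205 × 9.417 = 86.7 kΩ.

R_L(min) ≈ 86.7 kΩ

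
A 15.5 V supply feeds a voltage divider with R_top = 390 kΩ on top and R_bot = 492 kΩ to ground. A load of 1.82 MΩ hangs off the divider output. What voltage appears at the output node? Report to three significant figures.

V_out ≈ 7.72 V

The load sits in parallel with R_bot: R_bot‖R_L = (492 × 1820) / (492 + 1820) = 387.3 kΩ.
V_out = 15.5 × 387.3 / (390 + 387.3) = 15.5 × 387.3/777.3 = 7.72 V.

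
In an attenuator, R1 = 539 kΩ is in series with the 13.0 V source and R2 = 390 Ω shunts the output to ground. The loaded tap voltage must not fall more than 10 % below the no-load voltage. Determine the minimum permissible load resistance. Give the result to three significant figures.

R_L(min) ≈ 3.51 kΩ

Output resistance R_th = R1‖R2 = (539000 × 390)/539400 = 389.7 Ω.
The fractional drop is R_th/(R_th + R_L); requiring this ≤ 0.100 gives R_L ≥ R_th(1/0.100 − 1) = 389.7 × 9.000 = 3.51 kΩ.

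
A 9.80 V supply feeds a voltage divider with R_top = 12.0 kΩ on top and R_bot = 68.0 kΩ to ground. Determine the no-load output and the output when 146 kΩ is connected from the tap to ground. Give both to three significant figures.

Open-circuit: V = 9.80 × 68.0/(12.0 + 68.0) = 8.33 V.
With the load, R_bot becomes R_bot‖R_L = 46.39 kΩ, so V = 9.80 × 46.39/58.39 = 7.79 V.

Unloaded: 8.33 V; loaded: 7.79 V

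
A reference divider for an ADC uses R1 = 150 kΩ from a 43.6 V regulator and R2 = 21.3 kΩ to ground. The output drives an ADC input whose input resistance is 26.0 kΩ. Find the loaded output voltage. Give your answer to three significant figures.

V_out ≈ 3.16 V

The load sits in parallel with R2: R2‖R_L = (21.3 × 26.0) / (21.3 + 26.0) = 11.71 kΩ.
V_out = 43.6 × 11.71 / (150 + 11.71) = 43.6 × 11.71/161.7 = 3.16 V.
(Unloaded it would have been 5.42 V.)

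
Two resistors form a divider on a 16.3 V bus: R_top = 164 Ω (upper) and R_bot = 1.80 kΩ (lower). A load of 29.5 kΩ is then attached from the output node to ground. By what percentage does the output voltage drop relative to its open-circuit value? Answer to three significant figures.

0.507 %

The divider's output (Thévenin) resistance is R_top‖R_bot = 150.3 Ω.
Fractional drop under load = R_th/(R_th + R_L) = 150.3 / (150.3 + 29500) = 0.005069.
So the output falls by 0.507 %.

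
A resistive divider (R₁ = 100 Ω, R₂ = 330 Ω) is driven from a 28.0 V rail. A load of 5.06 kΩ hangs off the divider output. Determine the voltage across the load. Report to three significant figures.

V_out ≈ 21.2 V

The load sits in parallel with R₂: R₂‖R_L = (330 × 5060) / (330 + 5060) = 309.8 Ω.
V_out = 28.0 × 309.8 / (100 + 309.8) = 28.0 × 309.8/409.8 = 21.2 V.
(Unloaded it would have been 21.5 V.)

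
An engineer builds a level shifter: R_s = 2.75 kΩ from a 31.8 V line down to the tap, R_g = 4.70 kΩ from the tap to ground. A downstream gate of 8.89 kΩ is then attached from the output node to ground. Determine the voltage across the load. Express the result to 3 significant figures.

V_out ≈ 16.8 V

The load sits in parallel with R_g: R_g‖R_L = (4.70 × 8.89) / (4.70 + 8.89) = 3.075 kΩ.
V_out = 31.8 × 3.075 / (2.75 + 3.075) = 31.8 × 3.075/5.825 = 16.8 V.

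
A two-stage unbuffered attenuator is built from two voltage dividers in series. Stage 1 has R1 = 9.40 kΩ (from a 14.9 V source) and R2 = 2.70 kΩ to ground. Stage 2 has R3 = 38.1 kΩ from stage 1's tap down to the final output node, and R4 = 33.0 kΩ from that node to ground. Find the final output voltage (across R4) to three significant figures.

V_out ≈ 1.50 V

Stage 2 presents R3+R4 = 71.10 kΩ as a load on stage 1's tap.
Stage 1's lower leg becomes R2‖(R3+R4) = 2.601 kΩ, so V_mid = 14.9 × 2.601/12.00 = 3.230 V.
Stage 2 is itself unloaded: V_out = V_mid × R4/(R3+R4) = 3.230 × 33.0/71.10 = 1.50 V.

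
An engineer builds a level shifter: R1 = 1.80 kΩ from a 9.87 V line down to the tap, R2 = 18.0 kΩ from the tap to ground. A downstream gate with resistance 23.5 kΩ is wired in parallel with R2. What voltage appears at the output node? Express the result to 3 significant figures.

The load sits in parallel with R2: R2‖R_L = (18.0 × 23.5) / (18.0 + 23.5) = 10.19 kΩ.
V_out = 9.87 × 10.19 / (1.80 + 10.19) = 9.87 × 10.19/11.99 = 8.39 V.

V_out ≈ 8.39 V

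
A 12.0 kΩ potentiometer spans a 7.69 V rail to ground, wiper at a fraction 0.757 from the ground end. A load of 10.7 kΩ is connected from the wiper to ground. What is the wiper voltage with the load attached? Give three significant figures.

V ≈ 4.83 V

The wiper splits the pot into (1−α)R = 2.916 kΩ above and αR = 9.084 kΩ below.
Lower section ‖ load = 4.913 kΩ.
V_wiper = 7.69 × 4.913/(2.916 + 4.913) = 4.83 V.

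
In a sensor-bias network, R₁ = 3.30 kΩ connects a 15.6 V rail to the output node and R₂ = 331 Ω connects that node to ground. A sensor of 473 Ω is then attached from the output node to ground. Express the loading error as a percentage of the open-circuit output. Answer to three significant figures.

Unloaded V = 15.6 × 331/3631 = 1.422 V.
Loaded: R₂‖R_L = 194.7 Ω, giving V = 15.6 × 194.7/3495 = 0.8692 V.
Drop = (1.422 − 0.8692) / 1.422 = 38.9 %.

38.9 %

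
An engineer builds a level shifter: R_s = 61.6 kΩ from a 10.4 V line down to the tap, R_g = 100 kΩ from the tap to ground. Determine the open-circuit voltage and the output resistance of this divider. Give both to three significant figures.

V_th = 6.44 V, R_th = 38.1 kΩ

V_th is the open-circuit tap voltage: 10.4 × 100/(61.6 + 100) = 6.44 V.
With the supply zeroed, R_s and R_g appear in parallel from the tap: R_th = R_s‖R_g = (61.6 × 100)/161.6 = 38.1 kΩ.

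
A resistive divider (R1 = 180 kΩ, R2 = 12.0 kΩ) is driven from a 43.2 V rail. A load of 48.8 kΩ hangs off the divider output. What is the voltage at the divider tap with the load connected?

V_out ≈ 2.19 V

The load sits in parallel with R2: R2‖R_L = (12.0 × 48.8) / (12.0 + 48.8) = 9.632 kΩ.
V_out = 43.2 × 9.632 / (180 + 9.632) = 43.2 × 9.632/189.6 = 2.19 V.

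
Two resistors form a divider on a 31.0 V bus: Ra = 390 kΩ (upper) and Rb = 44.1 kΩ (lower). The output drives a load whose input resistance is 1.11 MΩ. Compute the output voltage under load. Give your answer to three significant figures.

The load sits in parallel with Rb: Rb‖R_L = (44.1 × 1110) / (44.1 + 1110) = 42.41 kΩ.
V_out = 31.0 × 42.41 / (390 + 42.41) = 31.0 × 42.41/432.4 = 3.04 V.
(Unloaded it would have been 3.15 V.)

V_out ≈ 3.04 V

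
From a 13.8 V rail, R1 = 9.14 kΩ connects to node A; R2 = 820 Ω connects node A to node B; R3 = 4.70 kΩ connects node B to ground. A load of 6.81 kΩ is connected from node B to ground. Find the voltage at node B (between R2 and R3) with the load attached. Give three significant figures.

V ≈ 3.01 V

At node B, R3 is in parallel with the load: R3‖R_L = 2781 Ω.
Below node A the resistance is R2 + (R3‖R_L) = 3601 Ω, so V_A = 13.8 × 3601/12740 = 3.900 V.
Then V_B = V_A × (R3‖R_L)/(R2 + R3‖R_L) = 3.900 × 2781/3601 = 3.01 V.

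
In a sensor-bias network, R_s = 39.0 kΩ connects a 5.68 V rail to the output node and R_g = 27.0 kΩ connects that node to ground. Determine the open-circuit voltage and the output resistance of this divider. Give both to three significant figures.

V_th is the open-circuit tap voltage: 5.68 × 27.0/(39.0 + 27.0) = 2.32 V.
With the supply zeroed, R_s and R_g appear in parallel from the tap: R_th = R_s‖R_g = (39.0 × 27.0)/66.00 = 16.0 kΩ.

V_th = 2.32 V, R_th = 16.0 kΩ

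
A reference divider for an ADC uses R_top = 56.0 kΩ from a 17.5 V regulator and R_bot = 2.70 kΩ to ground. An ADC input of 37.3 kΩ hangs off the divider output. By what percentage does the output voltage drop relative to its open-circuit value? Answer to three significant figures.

6.46 %

The divider's output (Thévenin) resistance is R_top‖R_bot = 2.576 kΩ.
Fractional drop under load = R_th/(R_th + R_L) = 2.576 / (2.576 + 37.3) = 0.06460.
So the output falls by 6.46 %.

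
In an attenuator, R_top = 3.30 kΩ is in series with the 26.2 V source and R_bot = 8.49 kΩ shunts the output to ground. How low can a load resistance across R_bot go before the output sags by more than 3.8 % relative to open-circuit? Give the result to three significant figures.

R_L(min) ≈ 60.2 kΩ

Output resistance R_th = R_top‖R_bot = (3.30 × 8.49)/11.79 = 2.376 kΩ.
The fractional drop is R_th/(R_th + R_L); requiring this ≤ 0.0380 gives R_L ≥ R_th(1/0.0380 − 1) = 2.376 × 25.32 = 60.2 kΩ.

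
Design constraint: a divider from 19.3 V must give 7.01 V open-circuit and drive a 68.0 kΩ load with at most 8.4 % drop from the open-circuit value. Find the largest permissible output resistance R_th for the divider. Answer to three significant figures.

Loading drop = R_th/(R_th + R_L) ≤ 0.0840, so R_th ≤ R_L · ε/(1−ε) = 68.0 kΩ × 0.0840/0.9160 = 6.24 kΩ.

R_th ≤ 6.24 kΩ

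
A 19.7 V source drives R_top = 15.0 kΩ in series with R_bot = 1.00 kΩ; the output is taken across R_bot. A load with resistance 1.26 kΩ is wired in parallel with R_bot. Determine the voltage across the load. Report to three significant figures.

The load sits in parallel with R_bot: R_bot‖R_L = (1.00 × 1.26) / (1.00 + 1.26) = 0.5575 kΩ.
V_out = 19.7 × 0.5575 / (15.0 + 0.5575) = 19.7 × 0.5575/15.56 = 0.706 V.
(Unloaded it would have been 1.23 V.)

V_out ≈ 0.706 V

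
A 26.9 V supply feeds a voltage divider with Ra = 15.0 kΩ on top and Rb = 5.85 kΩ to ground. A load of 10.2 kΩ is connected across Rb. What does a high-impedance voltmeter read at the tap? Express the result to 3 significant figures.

The load sits in parallel with Rb: Rb‖R_L = (5.85 × 10.2) / (5.85 + 10.2) = 3.718 kΩ.
V_out = 26.9 × 3.718 / (15.0 + 3.718) = 26.9 × 3.718/18.72 = 5.34 V.

V_out ≈ 5.34 V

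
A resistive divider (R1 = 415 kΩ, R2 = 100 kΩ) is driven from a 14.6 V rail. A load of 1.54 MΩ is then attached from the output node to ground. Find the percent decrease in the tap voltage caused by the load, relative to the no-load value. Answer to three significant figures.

4.97 %

The divider's output (Thévenin) resistance is R1‖R2 = 80.58 kΩ.
Fractional drop under load = R_th/(R_th + R_L) = 80.58 / (80.58 + 1540) = 0.04972.
So the output falls by 4.97 %.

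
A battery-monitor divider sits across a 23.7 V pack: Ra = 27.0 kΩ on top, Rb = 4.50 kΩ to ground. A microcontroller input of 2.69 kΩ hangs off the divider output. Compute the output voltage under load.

The load sits in parallel with Rb: Rb‖R_L = (4.50 × 2.69) / (4.50 + 2.69) = 1.684 kΩ.
V_out = 23.7 × 1.684 / (27.0 + 1.684) = 23.7 × 1.684/28.68 = 1.39 V.

V_out ≈ 1.39 V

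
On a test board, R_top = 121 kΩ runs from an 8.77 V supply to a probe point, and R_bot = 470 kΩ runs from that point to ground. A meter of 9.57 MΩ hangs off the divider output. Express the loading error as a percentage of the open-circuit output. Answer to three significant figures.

The divider's output (Thévenin) resistance is R_top‖R_bot = 96.23 kΩ.
Fractional drop under load = R_th/(R_th + R_L) = 96.23 / (96.23 + 9570) = 0.009955.
So the output falls by 0.995 %.

0.995 %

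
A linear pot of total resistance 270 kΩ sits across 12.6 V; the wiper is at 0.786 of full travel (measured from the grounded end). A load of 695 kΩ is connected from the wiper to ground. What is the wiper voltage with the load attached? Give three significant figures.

V ≈ 9.30 V

The wiper splits the pot into (1−α)R = 57.78 kΩ above and αR = 212.2 kΩ below.
Lower section ‖ load = 162.6 kΩ.
V_wiper = 12.6 × 162.6/(57.78 + 162.6) = 9.30 V.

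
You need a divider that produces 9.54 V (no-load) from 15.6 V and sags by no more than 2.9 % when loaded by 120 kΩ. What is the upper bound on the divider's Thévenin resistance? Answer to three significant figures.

Loading drop = R_th/(R_th + R_L) ≤ 0.0290, so R_th ≤ R_L · ε/(1−ε) = 120 kΩ × 0.0290/0.9710 = 3.58 kΩ.
(Any R1, R2 with R2/(R1+R2) = 0.612 and R1‖R2 ≤ 3.58 kΩ will meet the spec.)

R_th ≤ 3.58 kΩ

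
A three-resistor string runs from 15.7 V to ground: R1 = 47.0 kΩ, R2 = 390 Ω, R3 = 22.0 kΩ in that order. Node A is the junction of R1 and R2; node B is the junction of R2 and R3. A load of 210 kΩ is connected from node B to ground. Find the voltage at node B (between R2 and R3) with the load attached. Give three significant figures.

V ≈ 4.65 V

At node B, R3 is in parallel with the load: R3‖R_L = 19910 Ω.
Below node A the resistance is R2 + (R3‖R_L) = 20300 Ω, so V_A = 15.7 × 20300/67300 = 4.736 V.
Then V_B = V_A × (R3‖R_L)/(R2 + R3‖R_L) = 4.736 × 19910/20300 = 4.65 V.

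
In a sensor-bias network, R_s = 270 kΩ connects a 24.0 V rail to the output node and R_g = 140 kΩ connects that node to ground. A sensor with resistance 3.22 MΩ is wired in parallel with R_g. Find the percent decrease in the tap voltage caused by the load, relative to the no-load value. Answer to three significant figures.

The divider's output (Thévenin) resistance is R_s‖R_g = 92.20 kΩ.
Fractional drop under load = R_th/(R_th + R_L) = 92.20 / (92.20 + 3220) = 0.02784.
So the output falls by 2.78 %.

2.78 %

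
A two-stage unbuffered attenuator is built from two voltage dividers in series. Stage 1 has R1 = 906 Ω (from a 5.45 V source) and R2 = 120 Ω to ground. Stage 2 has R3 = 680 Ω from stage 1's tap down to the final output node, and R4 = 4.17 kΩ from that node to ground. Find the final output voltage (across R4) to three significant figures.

V_out ≈ 0.536 V

Stage 2 presents R3+R4 = 4850 Ω as a load on stage 1's tap.
Stage 1's lower leg becomes R2‖(R3+R4) = 117.1 Ω, so V_mid = 5.45 × 117.1/1023 = 0.6238 V.
Stage 2 is itself unloaded: V_out = V_mid × R4/(R3+R4) = 0.6238 × 4170/4850 = 0.536 V.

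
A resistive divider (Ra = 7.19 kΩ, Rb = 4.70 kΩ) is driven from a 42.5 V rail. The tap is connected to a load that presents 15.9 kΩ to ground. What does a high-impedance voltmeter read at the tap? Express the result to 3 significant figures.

The load sits in parallel with Rb: Rb‖R_L = (4.70 × 15.9) / (4.70 + 15.9) = 3.628 kΩ.
V_out = 42.5 × 3.628 / (7.19 + 3.628) = 42.5 × 3.628/10.82 = 14.3 V.

V_out ≈ 14.3 V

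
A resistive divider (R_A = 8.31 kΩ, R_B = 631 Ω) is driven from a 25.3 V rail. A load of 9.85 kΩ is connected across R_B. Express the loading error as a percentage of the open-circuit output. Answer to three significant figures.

5.62 %

The divider's output (Thévenin) resistance is R_A‖R_B = 586.5 Ω.
Fractional drop under load = R_th/(R_th + R_L) = 586.5 / (586.5 + 9850) = 0.05619.
So the output falls by 5.62 %.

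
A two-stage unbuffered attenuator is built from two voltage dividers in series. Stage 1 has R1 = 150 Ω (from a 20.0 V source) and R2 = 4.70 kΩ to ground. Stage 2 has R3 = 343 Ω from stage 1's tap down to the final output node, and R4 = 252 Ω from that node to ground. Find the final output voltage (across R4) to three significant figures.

V_out ≈ 6.60 V

Stage 2 presents R3+R4 = 595.0 Ω as a load on stage 1's tap.
Stage 1's lower leg becomes R2‖(R3+R4) = 528.1 Ω, so V_mid = 20.0 × 528.1/678.1 = 15.58 V.
Stage 2 is itself unloaded: V_out = V_mid × R4/(R3+R4) = 15.58 × 252/595.0 = 6.60 V.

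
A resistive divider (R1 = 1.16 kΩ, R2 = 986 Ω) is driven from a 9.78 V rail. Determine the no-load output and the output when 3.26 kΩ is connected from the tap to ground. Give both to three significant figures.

Open-circuit: V = 9.78 × 986/(1160 + 986) = 4.49 V.
With the load, R2 becomes R2‖R_L = 757.0 Ω, so V = 9.78 × 757.0/1917 = 3.86 V.

Unloaded: 4.49 V; loaded: 3.86 V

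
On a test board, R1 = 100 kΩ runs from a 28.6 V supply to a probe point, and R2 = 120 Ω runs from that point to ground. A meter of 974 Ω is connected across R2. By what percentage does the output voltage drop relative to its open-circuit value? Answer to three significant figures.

11.0 %

Unloaded V = 28.6 × 120/100100 = 0.034279 V.
Loaded: R2‖R_L = 106.8 Ω, giving V = 28.6 × 106.8/100100 = 0.030523 V.
Drop = (0.034279 − 0.030523) / 0.034279 = 11.0 %.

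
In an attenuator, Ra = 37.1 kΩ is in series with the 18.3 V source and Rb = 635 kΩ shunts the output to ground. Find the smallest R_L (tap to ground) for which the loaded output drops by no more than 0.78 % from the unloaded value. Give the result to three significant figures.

R_L(min) ≈ 4.46 MΩ

Output resistance R_th = Ra‖Rb = (37.1 × 635)/672.1 = 35.05 kΩ.
The fractional drop is R_th/(R_th + R_L); requiring this ≤ 0.00780 gives R_L ≥ R_th(1/0.00780 − 1) = 35.05 × 127.2 = 4.46 MΩ.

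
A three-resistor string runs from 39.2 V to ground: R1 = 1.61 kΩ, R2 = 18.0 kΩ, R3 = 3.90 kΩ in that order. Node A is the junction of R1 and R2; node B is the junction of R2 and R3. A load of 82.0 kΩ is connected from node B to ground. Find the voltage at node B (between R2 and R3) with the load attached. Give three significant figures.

V ≈ 6.25 V

At node B, R3 is in parallel with the load: R3‖R_L = 3.723 kΩ.
Below node A the resistance is R2 + (R3‖R_L) = 21.72 kΩ, so V_A = 39.2 × 21.72/23.33 = 36.50 V.
Then V_B = V_A × (R3‖R_L)/(R2 + R3‖R_L) = 36.50 × 3.723/21.72 = 6.25 V.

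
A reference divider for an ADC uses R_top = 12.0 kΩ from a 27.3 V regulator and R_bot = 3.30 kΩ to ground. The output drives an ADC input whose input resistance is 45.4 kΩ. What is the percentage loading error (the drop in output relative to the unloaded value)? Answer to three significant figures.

The divider's output (Thévenin) resistance is R_top‖R_bot = 2.588 kΩ.
Fractional drop under load = R_th/(R_th + R_L) = 2.588 / (2.588 + 45.4) = 0.05393.
So the output falls by 5.39 %.

5.39 %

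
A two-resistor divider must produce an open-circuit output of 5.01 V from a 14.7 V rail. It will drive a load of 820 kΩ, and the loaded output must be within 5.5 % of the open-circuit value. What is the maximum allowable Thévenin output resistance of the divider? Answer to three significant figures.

Loading drop = R_th/(R_th + R_L) ≤ 0.0550, so R_th ≤ R_L · ε/(1−ε) = 820 kΩ × 0.0550/0.9450 = 47.7 kΩ.

R_th ≤ 47.7 kΩ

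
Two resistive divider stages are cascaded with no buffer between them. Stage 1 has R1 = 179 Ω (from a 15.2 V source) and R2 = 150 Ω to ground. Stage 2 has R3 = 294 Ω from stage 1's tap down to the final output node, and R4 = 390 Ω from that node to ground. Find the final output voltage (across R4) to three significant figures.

V_out ≈ 3.53 V

Stage 2 presents R3+R4 = 684.0 Ω as a load on stage 1's tap.
Stage 1's lower leg becomes R2‖(R3+R4) = 123.0 Ω, so V_mid = 15.2 × 123.0/302.0 = 6.191 V.
Stage 2 is itself unloaded: V_out = V_mid × R4/(R3+R4) = 6.191 × 390/684.0 = 3.53 V.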